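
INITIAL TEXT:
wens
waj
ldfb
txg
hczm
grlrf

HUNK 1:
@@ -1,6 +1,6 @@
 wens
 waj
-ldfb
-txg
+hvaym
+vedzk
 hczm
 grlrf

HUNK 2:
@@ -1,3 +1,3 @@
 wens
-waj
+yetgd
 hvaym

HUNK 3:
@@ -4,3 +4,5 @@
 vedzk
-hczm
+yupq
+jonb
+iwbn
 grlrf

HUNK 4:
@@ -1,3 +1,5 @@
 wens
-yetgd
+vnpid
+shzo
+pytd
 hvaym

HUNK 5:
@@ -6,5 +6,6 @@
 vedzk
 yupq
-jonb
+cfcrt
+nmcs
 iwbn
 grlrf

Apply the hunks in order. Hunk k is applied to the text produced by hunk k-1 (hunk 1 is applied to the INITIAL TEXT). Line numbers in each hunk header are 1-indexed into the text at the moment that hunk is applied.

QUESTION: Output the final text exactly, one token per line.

Hunk 1: at line 1 remove [ldfb,txg] add [hvaym,vedzk] -> 6 lines: wens waj hvaym vedzk hczm grlrf
Hunk 2: at line 1 remove [waj] add [yetgd] -> 6 lines: wens yetgd hvaym vedzk hczm grlrf
Hunk 3: at line 4 remove [hczm] add [yupq,jonb,iwbn] -> 8 lines: wens yetgd hvaym vedzk yupq jonb iwbn grlrf
Hunk 4: at line 1 remove [yetgd] add [vnpid,shzo,pytd] -> 10 lines: wens vnpid shzo pytd hvaym vedzk yupq jonb iwbn grlrf
Hunk 5: at line 6 remove [jonb] add [cfcrt,nmcs] -> 11 lines: wens vnpid shzo pytd hvaym vedzk yupq cfcrt nmcs iwbn grlrf

Answer: wens
vnpid
shzo
pytd
hvaym
vedzk
yupq
cfcrt
nmcs
iwbn
grlrf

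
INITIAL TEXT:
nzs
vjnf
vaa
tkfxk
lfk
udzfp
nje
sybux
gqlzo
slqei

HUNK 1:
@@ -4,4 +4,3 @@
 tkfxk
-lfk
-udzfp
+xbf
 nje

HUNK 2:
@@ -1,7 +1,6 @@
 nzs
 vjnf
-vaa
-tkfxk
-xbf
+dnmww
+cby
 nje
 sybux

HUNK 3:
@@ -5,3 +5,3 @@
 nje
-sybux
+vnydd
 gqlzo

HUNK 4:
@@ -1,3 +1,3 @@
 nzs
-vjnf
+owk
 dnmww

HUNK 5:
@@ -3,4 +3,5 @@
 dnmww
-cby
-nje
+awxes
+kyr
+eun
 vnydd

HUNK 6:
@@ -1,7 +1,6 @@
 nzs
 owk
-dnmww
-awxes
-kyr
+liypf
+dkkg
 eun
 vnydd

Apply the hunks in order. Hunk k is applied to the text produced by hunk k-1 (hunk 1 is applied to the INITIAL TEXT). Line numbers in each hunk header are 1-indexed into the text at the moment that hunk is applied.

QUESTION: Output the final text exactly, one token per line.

Answer: nzs
owk
liypf
dkkg
eun
vnydd
gqlzo
slqei

Derivation:
Hunk 1: at line 4 remove [lfk,udzfp] add [xbf] -> 9 lines: nzs vjnf vaa tkfxk xbf nje sybux gqlzo slqei
Hunk 2: at line 1 remove [vaa,tkfxk,xbf] add [dnmww,cby] -> 8 lines: nzs vjnf dnmww cby nje sybux gqlzo slqei
Hunk 3: at line 5 remove [sybux] add [vnydd] -> 8 lines: nzs vjnf dnmww cby nje vnydd gqlzo slqei
Hunk 4: at line 1 remove [vjnf] add [owk] -> 8 lines: nzs owk dnmww cby nje vnydd gqlzo slqei
Hunk 5: at line 3 remove [cby,nje] add [awxes,kyr,eun] -> 9 lines: nzs owk dnmww awxes kyr eun vnydd gqlzo slqei
Hunk 6: at line 1 remove [dnmww,awxes,kyr] add [liypf,dkkg] -> 8 lines: nzs owk liypf dkkg eun vnydd gqlzo slqei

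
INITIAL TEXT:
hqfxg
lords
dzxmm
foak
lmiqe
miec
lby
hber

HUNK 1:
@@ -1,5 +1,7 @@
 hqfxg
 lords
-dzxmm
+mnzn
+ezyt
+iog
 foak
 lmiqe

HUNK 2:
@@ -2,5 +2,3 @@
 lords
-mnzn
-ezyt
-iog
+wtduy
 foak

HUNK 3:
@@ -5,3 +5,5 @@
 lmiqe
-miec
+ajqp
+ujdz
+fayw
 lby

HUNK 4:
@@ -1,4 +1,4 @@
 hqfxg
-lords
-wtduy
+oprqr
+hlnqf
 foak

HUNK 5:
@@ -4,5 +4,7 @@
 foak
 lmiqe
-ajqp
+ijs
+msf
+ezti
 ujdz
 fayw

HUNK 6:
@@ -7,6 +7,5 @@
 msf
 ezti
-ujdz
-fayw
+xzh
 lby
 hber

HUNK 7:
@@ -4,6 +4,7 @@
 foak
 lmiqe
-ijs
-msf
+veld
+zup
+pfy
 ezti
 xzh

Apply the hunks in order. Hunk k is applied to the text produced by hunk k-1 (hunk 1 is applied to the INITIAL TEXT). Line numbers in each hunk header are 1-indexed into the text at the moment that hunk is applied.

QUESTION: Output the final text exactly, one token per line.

Answer: hqfxg
oprqr
hlnqf
foak
lmiqe
veld
zup
pfy
ezti
xzh
lby
hber

Derivation:
Hunk 1: at line 1 remove [dzxmm] add [mnzn,ezyt,iog] -> 10 lines: hqfxg lords mnzn ezyt iog foak lmiqe miec lby hber
Hunk 2: at line 2 remove [mnzn,ezyt,iog] add [wtduy] -> 8 lines: hqfxg lords wtduy foak lmiqe miec lby hber
Hunk 3: at line 5 remove [miec] add [ajqp,ujdz,fayw] -> 10 lines: hqfxg lords wtduy foak lmiqe ajqp ujdz fayw lby hber
Hunk 4: at line 1 remove [lords,wtduy] add [oprqr,hlnqf] -> 10 lines: hqfxg oprqr hlnqf foak lmiqe ajqp ujdz fayw lby hber
Hunk 5: at line 4 remove [ajqp] add [ijs,msf,ezti] -> 12 lines: hqfxg oprqr hlnqf foak lmiqe ijs msf ezti ujdz fayw lby hber
Hunk 6: at line 7 remove [ujdz,fayw] add [xzh] -> 11 lines: hqfxg oprqr hlnqf foak lmiqe ijs msf ezti xzh lby hber
Hunk 7: at line 4 remove [ijs,msf] add [veld,zup,pfy] -> 12 lines: hqfxg oprqr hlnqf foak lmiqe veld zup pfy ezti xzh lby hber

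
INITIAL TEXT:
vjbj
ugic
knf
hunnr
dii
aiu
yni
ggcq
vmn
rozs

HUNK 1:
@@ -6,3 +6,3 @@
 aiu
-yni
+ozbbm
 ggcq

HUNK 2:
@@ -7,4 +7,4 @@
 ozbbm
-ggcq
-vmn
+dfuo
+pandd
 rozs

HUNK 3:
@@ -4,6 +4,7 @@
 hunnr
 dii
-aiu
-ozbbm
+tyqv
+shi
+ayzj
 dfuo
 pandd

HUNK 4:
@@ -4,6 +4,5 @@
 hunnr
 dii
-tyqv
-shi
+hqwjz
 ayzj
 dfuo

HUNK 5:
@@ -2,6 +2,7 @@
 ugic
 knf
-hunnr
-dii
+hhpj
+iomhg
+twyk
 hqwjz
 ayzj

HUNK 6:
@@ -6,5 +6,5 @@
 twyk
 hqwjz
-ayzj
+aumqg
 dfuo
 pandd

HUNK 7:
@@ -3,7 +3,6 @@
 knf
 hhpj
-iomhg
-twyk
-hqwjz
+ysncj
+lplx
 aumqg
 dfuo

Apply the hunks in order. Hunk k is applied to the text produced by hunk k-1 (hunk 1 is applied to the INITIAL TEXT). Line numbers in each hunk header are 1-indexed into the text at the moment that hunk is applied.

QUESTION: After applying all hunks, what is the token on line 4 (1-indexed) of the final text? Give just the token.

Hunk 1: at line 6 remove [yni] add [ozbbm] -> 10 lines: vjbj ugic knf hunnr dii aiu ozbbm ggcq vmn rozs
Hunk 2: at line 7 remove [ggcq,vmn] add [dfuo,pandd] -> 10 lines: vjbj ugic knf hunnr dii aiu ozbbm dfuo pandd rozs
Hunk 3: at line 4 remove [aiu,ozbbm] add [tyqv,shi,ayzj] -> 11 lines: vjbj ugic knf hunnr dii tyqv shi ayzj dfuo pandd rozs
Hunk 4: at line 4 remove [tyqv,shi] add [hqwjz] -> 10 lines: vjbj ugic knf hunnr dii hqwjz ayzj dfuo pandd rozs
Hunk 5: at line 2 remove [hunnr,dii] add [hhpj,iomhg,twyk] -> 11 lines: vjbj ugic knf hhpj iomhg twyk hqwjz ayzj dfuo pandd rozs
Hunk 6: at line 6 remove [ayzj] add [aumqg] -> 11 lines: vjbj ugic knf hhpj iomhg twyk hqwjz aumqg dfuo pandd rozs
Hunk 7: at line 3 remove [iomhg,twyk,hqwjz] add [ysncj,lplx] -> 10 lines: vjbj ugic knf hhpj ysncj lplx aumqg dfuo pandd rozs
Final line 4: hhpj

Answer: hhpj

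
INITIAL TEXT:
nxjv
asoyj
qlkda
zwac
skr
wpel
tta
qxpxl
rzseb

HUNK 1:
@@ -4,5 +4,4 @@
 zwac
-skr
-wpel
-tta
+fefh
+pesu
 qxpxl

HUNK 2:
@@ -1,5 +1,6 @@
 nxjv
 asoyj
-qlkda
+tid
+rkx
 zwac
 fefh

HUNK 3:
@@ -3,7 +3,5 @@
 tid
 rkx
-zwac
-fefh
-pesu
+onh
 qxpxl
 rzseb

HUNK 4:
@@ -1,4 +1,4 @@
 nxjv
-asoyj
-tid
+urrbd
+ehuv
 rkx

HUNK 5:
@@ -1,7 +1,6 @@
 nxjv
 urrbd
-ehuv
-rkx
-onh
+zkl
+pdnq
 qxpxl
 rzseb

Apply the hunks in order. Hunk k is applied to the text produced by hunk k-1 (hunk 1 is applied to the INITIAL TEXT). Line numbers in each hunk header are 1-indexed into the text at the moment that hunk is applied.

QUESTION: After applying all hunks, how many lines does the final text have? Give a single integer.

Answer: 6

Derivation:
Hunk 1: at line 4 remove [skr,wpel,tta] add [fefh,pesu] -> 8 lines: nxjv asoyj qlkda zwac fefh pesu qxpxl rzseb
Hunk 2: at line 1 remove [qlkda] add [tid,rkx] -> 9 lines: nxjv asoyj tid rkx zwac fefh pesu qxpxl rzseb
Hunk 3: at line 3 remove [zwac,fefh,pesu] add [onh] -> 7 lines: nxjv asoyj tid rkx onh qxpxl rzseb
Hunk 4: at line 1 remove [asoyj,tid] add [urrbd,ehuv] -> 7 lines: nxjv urrbd ehuv rkx onh qxpxl rzseb
Hunk 5: at line 1 remove [ehuv,rkx,onh] add [zkl,pdnq] -> 6 lines: nxjv urrbd zkl pdnq qxpxl rzseb
Final line count: 6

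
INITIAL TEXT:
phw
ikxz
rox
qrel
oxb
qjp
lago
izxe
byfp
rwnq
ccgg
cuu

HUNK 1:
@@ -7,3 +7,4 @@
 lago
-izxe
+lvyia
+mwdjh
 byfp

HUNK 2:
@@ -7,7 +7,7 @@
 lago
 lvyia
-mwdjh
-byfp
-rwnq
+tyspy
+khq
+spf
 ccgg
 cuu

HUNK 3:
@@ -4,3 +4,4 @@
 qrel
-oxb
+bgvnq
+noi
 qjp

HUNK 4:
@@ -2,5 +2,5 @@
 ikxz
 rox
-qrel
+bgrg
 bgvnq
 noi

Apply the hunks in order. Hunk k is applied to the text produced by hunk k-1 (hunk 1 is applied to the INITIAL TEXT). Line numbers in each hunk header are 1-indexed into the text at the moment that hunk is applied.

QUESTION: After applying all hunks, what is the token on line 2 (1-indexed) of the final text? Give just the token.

Answer: ikxz

Derivation:
Hunk 1: at line 7 remove [izxe] add [lvyia,mwdjh] -> 13 lines: phw ikxz rox qrel oxb qjp lago lvyia mwdjh byfp rwnq ccgg cuu
Hunk 2: at line 7 remove [mwdjh,byfp,rwnq] add [tyspy,khq,spf] -> 13 lines: phw ikxz rox qrel oxb qjp lago lvyia tyspy khq spf ccgg cuu
Hunk 3: at line 4 remove [oxb] add [bgvnq,noi] -> 14 lines: phw ikxz rox qrel bgvnq noi qjp lago lvyia tyspy khq spf ccgg cuu
Hunk 4: at line 2 remove [qrel] add [bgrg] -> 14 lines: phw ikxz rox bgrg bgvnq noi qjp lago lvyia tyspy khq spf ccgg cuu
Final line 2: ikxz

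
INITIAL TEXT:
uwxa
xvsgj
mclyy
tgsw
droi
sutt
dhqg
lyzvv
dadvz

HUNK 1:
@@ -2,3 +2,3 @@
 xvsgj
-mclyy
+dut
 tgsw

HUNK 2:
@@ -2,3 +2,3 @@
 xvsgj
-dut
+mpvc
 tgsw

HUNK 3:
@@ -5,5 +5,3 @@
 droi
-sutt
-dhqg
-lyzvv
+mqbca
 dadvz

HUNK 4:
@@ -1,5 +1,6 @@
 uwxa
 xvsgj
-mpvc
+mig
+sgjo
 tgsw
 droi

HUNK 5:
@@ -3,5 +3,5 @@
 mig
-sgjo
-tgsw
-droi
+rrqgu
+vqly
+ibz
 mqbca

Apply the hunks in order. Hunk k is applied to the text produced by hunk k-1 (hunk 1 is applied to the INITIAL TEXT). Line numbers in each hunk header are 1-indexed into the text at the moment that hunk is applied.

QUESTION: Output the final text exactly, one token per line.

Answer: uwxa
xvsgj
mig
rrqgu
vqly
ibz
mqbca
dadvz

Derivation:
Hunk 1: at line 2 remove [mclyy] add [dut] -> 9 lines: uwxa xvsgj dut tgsw droi sutt dhqg lyzvv dadvz
Hunk 2: at line 2 remove [dut] add [mpvc] -> 9 lines: uwxa xvsgj mpvc tgsw droi sutt dhqg lyzvv dadvz
Hunk 3: at line 5 remove [sutt,dhqg,lyzvv] add [mqbca] -> 7 lines: uwxa xvsgj mpvc tgsw droi mqbca dadvz
Hunk 4: at line 1 remove [mpvc] add [mig,sgjo] -> 8 lines: uwxa xvsgj mig sgjo tgsw droi mqbca dadvz
Hunk 5: at line 3 remove [sgjo,tgsw,droi] add [rrqgu,vqly,ibz] -> 8 lines: uwxa xvsgj mig rrqgu vqly ibz mqbca dadvz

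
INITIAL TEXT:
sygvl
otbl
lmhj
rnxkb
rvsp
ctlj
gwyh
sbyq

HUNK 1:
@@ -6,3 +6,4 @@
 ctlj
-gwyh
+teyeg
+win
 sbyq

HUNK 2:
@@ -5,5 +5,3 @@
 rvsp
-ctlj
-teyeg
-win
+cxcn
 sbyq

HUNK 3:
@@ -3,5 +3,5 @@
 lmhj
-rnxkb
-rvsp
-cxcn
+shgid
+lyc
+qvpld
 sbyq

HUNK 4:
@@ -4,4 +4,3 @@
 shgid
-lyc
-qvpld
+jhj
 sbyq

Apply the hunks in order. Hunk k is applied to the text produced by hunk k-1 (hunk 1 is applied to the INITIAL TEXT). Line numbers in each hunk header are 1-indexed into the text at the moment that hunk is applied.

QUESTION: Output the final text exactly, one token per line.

Hunk 1: at line 6 remove [gwyh] add [teyeg,win] -> 9 lines: sygvl otbl lmhj rnxkb rvsp ctlj teyeg win sbyq
Hunk 2: at line 5 remove [ctlj,teyeg,win] add [cxcn] -> 7 lines: sygvl otbl lmhj rnxkb rvsp cxcn sbyq
Hunk 3: at line 3 remove [rnxkb,rvsp,cxcn] add [shgid,lyc,qvpld] -> 7 lines: sygvl otbl lmhj shgid lyc qvpld sbyq
Hunk 4: at line 4 remove [lyc,qvpld] add [jhj] -> 6 lines: sygvl otbl lmhj shgid jhj sbyq

Answer: sygvl
otbl
lmhj
shgid
jhj
sbyq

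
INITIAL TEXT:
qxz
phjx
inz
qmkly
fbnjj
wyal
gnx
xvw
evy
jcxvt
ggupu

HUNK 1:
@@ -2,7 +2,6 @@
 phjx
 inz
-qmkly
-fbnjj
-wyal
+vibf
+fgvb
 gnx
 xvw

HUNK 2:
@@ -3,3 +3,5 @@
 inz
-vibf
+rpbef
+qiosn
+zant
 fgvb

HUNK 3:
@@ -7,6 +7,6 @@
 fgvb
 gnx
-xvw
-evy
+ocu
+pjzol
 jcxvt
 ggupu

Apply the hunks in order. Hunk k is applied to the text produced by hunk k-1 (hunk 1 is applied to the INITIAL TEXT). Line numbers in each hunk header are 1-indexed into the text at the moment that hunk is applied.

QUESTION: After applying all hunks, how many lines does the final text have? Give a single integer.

Answer: 12

Derivation:
Hunk 1: at line 2 remove [qmkly,fbnjj,wyal] add [vibf,fgvb] -> 10 lines: qxz phjx inz vibf fgvb gnx xvw evy jcxvt ggupu
Hunk 2: at line 3 remove [vibf] add [rpbef,qiosn,zant] -> 12 lines: qxz phjx inz rpbef qiosn zant fgvb gnx xvw evy jcxvt ggupu
Hunk 3: at line 7 remove [xvw,evy] add [ocu,pjzol] -> 12 lines: qxz phjx inz rpbef qiosn zant fgvb gnx ocu pjzol jcxvt ggupu
Final line count: 12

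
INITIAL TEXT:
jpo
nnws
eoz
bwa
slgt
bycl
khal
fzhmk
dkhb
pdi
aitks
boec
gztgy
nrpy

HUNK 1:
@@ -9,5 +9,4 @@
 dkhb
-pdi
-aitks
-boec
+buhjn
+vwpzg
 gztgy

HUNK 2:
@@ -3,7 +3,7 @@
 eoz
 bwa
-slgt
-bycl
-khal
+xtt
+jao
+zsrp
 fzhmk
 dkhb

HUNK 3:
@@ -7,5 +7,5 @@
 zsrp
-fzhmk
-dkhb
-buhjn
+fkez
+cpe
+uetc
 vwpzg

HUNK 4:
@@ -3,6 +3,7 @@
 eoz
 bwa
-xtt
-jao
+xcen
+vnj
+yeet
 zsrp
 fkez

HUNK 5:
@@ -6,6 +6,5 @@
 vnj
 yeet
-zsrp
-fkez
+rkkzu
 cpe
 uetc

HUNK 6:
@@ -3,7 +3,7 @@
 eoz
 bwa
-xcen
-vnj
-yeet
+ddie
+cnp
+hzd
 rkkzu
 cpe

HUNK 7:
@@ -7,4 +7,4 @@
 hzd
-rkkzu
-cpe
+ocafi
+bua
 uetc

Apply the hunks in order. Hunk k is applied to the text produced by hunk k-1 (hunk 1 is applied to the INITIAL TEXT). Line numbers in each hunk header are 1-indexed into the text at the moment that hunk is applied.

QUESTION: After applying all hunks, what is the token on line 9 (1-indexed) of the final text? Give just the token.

Hunk 1: at line 9 remove [pdi,aitks,boec] add [buhjn,vwpzg] -> 13 lines: jpo nnws eoz bwa slgt bycl khal fzhmk dkhb buhjn vwpzg gztgy nrpy
Hunk 2: at line 3 remove [slgt,bycl,khal] add [xtt,jao,zsrp] -> 13 lines: jpo nnws eoz bwa xtt jao zsrp fzhmk dkhb buhjn vwpzg gztgy nrpy
Hunk 3: at line 7 remove [fzhmk,dkhb,buhjn] add [fkez,cpe,uetc] -> 13 lines: jpo nnws eoz bwa xtt jao zsrp fkez cpe uetc vwpzg gztgy nrpy
Hunk 4: at line 3 remove [xtt,jao] add [xcen,vnj,yeet] -> 14 lines: jpo nnws eoz bwa xcen vnj yeet zsrp fkez cpe uetc vwpzg gztgy nrpy
Hunk 5: at line 6 remove [zsrp,fkez] add [rkkzu] -> 13 lines: jpo nnws eoz bwa xcen vnj yeet rkkzu cpe uetc vwpzg gztgy nrpy
Hunk 6: at line 3 remove [xcen,vnj,yeet] add [ddie,cnp,hzd] -> 13 lines: jpo nnws eoz bwa ddie cnp hzd rkkzu cpe uetc vwpzg gztgy nrpy
Hunk 7: at line 7 remove [rkkzu,cpe] add [ocafi,bua] -> 13 lines: jpo nnws eoz bwa ddie cnp hzd ocafi bua uetc vwpzg gztgy nrpy
Final line 9: bua

Answer: bua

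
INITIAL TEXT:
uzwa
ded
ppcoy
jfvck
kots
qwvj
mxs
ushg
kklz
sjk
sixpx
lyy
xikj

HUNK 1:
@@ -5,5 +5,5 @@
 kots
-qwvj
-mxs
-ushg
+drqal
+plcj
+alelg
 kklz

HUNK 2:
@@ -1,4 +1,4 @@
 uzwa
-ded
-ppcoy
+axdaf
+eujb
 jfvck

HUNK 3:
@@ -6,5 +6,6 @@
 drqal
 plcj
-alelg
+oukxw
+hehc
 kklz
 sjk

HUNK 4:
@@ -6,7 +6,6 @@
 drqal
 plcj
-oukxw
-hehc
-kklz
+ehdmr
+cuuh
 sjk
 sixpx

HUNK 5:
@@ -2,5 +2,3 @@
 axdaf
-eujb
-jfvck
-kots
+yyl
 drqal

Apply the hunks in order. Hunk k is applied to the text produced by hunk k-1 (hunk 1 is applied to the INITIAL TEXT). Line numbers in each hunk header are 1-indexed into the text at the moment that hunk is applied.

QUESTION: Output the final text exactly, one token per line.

Hunk 1: at line 5 remove [qwvj,mxs,ushg] add [drqal,plcj,alelg] -> 13 lines: uzwa ded ppcoy jfvck kots drqal plcj alelg kklz sjk sixpx lyy xikj
Hunk 2: at line 1 remove [ded,ppcoy] add [axdaf,eujb] -> 13 lines: uzwa axdaf eujb jfvck kots drqal plcj alelg kklz sjk sixpx lyy xikj
Hunk 3: at line 6 remove [alelg] add [oukxw,hehc] -> 14 lines: uzwa axdaf eujb jfvck kots drqal plcj oukxw hehc kklz sjk sixpx lyy xikj
Hunk 4: at line 6 remove [oukxw,hehc,kklz] add [ehdmr,cuuh] -> 13 lines: uzwa axdaf eujb jfvck kots drqal plcj ehdmr cuuh sjk sixpx lyy xikj
Hunk 5: at line 2 remove [eujb,jfvck,kots] add [yyl] -> 11 lines: uzwa axdaf yyl drqal plcj ehdmr cuuh sjk sixpx lyy xikj

Answer: uzwa
axdaf
yyl
drqal
plcj
ehdmr
cuuh
sjk
sixpx
lyy
xikj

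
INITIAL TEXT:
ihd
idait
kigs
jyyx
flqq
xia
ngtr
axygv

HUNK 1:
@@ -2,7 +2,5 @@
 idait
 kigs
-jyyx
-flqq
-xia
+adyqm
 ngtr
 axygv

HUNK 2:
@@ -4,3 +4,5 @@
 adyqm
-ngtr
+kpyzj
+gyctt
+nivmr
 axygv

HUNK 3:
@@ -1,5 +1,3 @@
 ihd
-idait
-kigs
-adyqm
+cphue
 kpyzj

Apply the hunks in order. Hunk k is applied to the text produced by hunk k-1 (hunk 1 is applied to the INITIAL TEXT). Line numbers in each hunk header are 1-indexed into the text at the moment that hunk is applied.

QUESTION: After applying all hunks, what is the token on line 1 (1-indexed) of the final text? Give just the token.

Answer: ihd

Derivation:
Hunk 1: at line 2 remove [jyyx,flqq,xia] add [adyqm] -> 6 lines: ihd idait kigs adyqm ngtr axygv
Hunk 2: at line 4 remove [ngtr] add [kpyzj,gyctt,nivmr] -> 8 lines: ihd idait kigs adyqm kpyzj gyctt nivmr axygv
Hunk 3: at line 1 remove [idait,kigs,adyqm] add [cphue] -> 6 lines: ihd cphue kpyzj gyctt nivmr axygv
Final line 1: ihd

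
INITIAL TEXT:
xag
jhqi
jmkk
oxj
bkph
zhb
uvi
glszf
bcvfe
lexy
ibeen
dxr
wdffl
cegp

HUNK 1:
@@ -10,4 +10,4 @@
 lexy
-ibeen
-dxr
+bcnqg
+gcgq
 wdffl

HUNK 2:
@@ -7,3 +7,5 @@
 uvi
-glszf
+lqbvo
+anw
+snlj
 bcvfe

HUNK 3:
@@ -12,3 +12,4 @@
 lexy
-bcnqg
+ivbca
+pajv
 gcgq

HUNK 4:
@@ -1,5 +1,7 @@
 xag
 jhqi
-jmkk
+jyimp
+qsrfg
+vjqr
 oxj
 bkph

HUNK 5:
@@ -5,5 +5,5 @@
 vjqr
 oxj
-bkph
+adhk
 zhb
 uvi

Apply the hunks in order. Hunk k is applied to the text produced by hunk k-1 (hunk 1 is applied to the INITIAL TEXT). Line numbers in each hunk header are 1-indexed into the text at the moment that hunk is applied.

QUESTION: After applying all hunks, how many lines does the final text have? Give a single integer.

Answer: 19

Derivation:
Hunk 1: at line 10 remove [ibeen,dxr] add [bcnqg,gcgq] -> 14 lines: xag jhqi jmkk oxj bkph zhb uvi glszf bcvfe lexy bcnqg gcgq wdffl cegp
Hunk 2: at line 7 remove [glszf] add [lqbvo,anw,snlj] -> 16 lines: xag jhqi jmkk oxj bkph zhb uvi lqbvo anw snlj bcvfe lexy bcnqg gcgq wdffl cegp
Hunk 3: at line 12 remove [bcnqg] add [ivbca,pajv] -> 17 lines: xag jhqi jmkk oxj bkph zhb uvi lqbvo anw snlj bcvfe lexy ivbca pajv gcgq wdffl cegp
Hunk 4: at line 1 remove [jmkk] add [jyimp,qsrfg,vjqr] -> 19 lines: xag jhqi jyimp qsrfg vjqr oxj bkph zhb uvi lqbvo anw snlj bcvfe lexy ivbca pajv gcgq wdffl cegp
Hunk 5: at line 5 remove [bkph] add [adhk] -> 19 lines: xag jhqi jyimp qsrfg vjqr oxj adhk zhb uvi lqbvo anw snlj bcvfe lexy ivbca pajv gcgq wdffl cegp
Final line count: 19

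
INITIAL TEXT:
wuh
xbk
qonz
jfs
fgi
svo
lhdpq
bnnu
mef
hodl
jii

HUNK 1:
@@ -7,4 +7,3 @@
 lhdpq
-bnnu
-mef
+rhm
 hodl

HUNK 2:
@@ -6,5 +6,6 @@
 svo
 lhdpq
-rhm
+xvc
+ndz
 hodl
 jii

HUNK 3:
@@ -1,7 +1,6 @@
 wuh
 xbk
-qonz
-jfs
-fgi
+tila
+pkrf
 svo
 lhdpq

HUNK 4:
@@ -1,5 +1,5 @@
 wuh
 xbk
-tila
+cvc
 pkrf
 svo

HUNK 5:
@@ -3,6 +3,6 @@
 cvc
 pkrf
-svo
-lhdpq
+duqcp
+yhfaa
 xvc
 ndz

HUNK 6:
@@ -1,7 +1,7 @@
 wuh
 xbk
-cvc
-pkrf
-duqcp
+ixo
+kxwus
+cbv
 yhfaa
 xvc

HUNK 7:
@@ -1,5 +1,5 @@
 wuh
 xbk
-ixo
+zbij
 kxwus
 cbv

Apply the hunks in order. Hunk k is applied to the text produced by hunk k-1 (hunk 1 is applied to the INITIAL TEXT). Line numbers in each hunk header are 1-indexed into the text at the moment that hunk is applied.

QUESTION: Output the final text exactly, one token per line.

Answer: wuh
xbk
zbij
kxwus
cbv
yhfaa
xvc
ndz
hodl
jii

Derivation:
Hunk 1: at line 7 remove [bnnu,mef] add [rhm] -> 10 lines: wuh xbk qonz jfs fgi svo lhdpq rhm hodl jii
Hunk 2: at line 6 remove [rhm] add [xvc,ndz] -> 11 lines: wuh xbk qonz jfs fgi svo lhdpq xvc ndz hodl jii
Hunk 3: at line 1 remove [qonz,jfs,fgi] add [tila,pkrf] -> 10 lines: wuh xbk tila pkrf svo lhdpq xvc ndz hodl jii
Hunk 4: at line 1 remove [tila] add [cvc] -> 10 lines: wuh xbk cvc pkrf svo lhdpq xvc ndz hodl jii
Hunk 5: at line 3 remove [svo,lhdpq] add [duqcp,yhfaa] -> 10 lines: wuh xbk cvc pkrf duqcp yhfaa xvc ndz hodl jii
Hunk 6: at line 1 remove [cvc,pkrf,duqcp] add [ixo,kxwus,cbv] -> 10 lines: wuh xbk ixo kxwus cbv yhfaa xvc ndz hodl jii
Hunk 7: at line 1 remove [ixo] add [zbij] -> 10 lines: wuh xbk zbij kxwus cbv yhfaa xvc ndz hodl jii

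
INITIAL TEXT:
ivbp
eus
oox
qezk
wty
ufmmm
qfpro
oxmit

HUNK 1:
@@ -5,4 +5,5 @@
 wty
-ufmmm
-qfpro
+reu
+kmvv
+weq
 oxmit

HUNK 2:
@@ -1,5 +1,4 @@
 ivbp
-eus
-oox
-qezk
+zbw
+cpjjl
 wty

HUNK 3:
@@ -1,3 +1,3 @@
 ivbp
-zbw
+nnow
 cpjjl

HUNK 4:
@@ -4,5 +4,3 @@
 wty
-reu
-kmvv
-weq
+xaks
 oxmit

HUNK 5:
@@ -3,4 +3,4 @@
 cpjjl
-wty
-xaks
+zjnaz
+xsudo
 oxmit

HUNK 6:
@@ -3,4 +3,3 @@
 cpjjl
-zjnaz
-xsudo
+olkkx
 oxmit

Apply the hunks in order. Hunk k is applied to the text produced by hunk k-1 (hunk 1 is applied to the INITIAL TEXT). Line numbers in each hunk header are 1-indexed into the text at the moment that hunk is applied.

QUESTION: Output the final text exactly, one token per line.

Answer: ivbp
nnow
cpjjl
olkkx
oxmit

Derivation:
Hunk 1: at line 5 remove [ufmmm,qfpro] add [reu,kmvv,weq] -> 9 lines: ivbp eus oox qezk wty reu kmvv weq oxmit
Hunk 2: at line 1 remove [eus,oox,qezk] add [zbw,cpjjl] -> 8 lines: ivbp zbw cpjjl wty reu kmvv weq oxmit
Hunk 3: at line 1 remove [zbw] add [nnow] -> 8 lines: ivbp nnow cpjjl wty reu kmvv weq oxmit
Hunk 4: at line 4 remove [reu,kmvv,weq] add [xaks] -> 6 lines: ivbp nnow cpjjl wty xaks oxmit
Hunk 5: at line 3 remove [wty,xaks] add [zjnaz,xsudo] -> 6 lines: ivbp nnow cpjjl zjnaz xsudo oxmit
Hunk 6: at line 3 remove [zjnaz,xsudo] add [olkkx] -> 5 lines: ivbp nnow cpjjl olkkx oxmit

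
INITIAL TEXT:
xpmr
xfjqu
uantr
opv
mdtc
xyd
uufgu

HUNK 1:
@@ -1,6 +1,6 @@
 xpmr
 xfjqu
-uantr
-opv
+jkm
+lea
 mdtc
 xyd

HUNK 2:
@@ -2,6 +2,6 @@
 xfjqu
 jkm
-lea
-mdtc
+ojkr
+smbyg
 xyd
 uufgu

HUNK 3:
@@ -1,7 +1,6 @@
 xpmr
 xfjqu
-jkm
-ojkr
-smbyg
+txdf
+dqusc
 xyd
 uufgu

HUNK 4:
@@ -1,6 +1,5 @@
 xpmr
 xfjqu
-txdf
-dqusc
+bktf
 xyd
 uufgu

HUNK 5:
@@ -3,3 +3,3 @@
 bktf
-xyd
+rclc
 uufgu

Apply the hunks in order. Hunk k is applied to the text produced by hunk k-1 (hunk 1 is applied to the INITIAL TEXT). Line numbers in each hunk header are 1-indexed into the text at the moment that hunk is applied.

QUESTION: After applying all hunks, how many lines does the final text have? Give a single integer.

Answer: 5

Derivation:
Hunk 1: at line 1 remove [uantr,opv] add [jkm,lea] -> 7 lines: xpmr xfjqu jkm lea mdtc xyd uufgu
Hunk 2: at line 2 remove [lea,mdtc] add [ojkr,smbyg] -> 7 lines: xpmr xfjqu jkm ojkr smbyg xyd uufgu
Hunk 3: at line 1 remove [jkm,ojkr,smbyg] add [txdf,dqusc] -> 6 lines: xpmr xfjqu txdf dqusc xyd uufgu
Hunk 4: at line 1 remove [txdf,dqusc] add [bktf] -> 5 lines: xpmr xfjqu bktf xyd uufgu
Hunk 5: at line 3 remove [xyd] add [rclc] -> 5 lines: xpmr xfjqu bktf rclc uufgu
Final line count: 5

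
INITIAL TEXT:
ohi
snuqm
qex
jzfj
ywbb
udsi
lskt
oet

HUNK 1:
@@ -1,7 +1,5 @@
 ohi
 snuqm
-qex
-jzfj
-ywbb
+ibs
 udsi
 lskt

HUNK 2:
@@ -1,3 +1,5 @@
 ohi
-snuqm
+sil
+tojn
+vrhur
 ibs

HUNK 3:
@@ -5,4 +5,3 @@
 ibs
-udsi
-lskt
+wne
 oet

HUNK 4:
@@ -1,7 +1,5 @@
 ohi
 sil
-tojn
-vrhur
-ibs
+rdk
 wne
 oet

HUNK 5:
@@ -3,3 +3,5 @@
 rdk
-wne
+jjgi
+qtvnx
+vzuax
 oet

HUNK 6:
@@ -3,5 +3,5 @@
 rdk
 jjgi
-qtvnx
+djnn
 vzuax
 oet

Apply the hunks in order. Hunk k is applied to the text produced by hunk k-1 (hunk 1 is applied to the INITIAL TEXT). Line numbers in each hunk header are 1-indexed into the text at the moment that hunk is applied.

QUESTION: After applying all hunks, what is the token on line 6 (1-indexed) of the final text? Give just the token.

Answer: vzuax

Derivation:
Hunk 1: at line 1 remove [qex,jzfj,ywbb] add [ibs] -> 6 lines: ohi snuqm ibs udsi lskt oet
Hunk 2: at line 1 remove [snuqm] add [sil,tojn,vrhur] -> 8 lines: ohi sil tojn vrhur ibs udsi lskt oet
Hunk 3: at line 5 remove [udsi,lskt] add [wne] -> 7 lines: ohi sil tojn vrhur ibs wne oet
Hunk 4: at line 1 remove [tojn,vrhur,ibs] add [rdk] -> 5 lines: ohi sil rdk wne oet
Hunk 5: at line 3 remove [wne] add [jjgi,qtvnx,vzuax] -> 7 lines: ohi sil rdk jjgi qtvnx vzuax oet
Hunk 6: at line 3 remove [qtvnx] add [djnn] -> 7 lines: ohi sil rdk jjgi djnn vzuax oet
Final line 6: vzuax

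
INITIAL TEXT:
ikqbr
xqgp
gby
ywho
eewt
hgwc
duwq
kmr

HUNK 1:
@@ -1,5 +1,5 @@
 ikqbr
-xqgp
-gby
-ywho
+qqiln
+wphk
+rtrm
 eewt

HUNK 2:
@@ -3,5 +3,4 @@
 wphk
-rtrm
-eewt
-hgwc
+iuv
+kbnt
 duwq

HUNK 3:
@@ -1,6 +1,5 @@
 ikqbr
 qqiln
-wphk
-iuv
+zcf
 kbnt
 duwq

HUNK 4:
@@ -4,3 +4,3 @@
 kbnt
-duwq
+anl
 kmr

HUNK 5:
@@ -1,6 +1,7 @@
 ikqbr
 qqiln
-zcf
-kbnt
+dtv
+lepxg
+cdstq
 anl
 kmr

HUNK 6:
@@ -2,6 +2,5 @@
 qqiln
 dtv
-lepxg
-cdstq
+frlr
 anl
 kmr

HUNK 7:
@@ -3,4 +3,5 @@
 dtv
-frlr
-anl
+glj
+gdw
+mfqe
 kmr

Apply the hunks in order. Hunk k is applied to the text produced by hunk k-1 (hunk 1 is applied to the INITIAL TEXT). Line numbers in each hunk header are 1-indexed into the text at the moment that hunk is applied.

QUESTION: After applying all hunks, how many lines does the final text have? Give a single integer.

Hunk 1: at line 1 remove [xqgp,gby,ywho] add [qqiln,wphk,rtrm] -> 8 lines: ikqbr qqiln wphk rtrm eewt hgwc duwq kmr
Hunk 2: at line 3 remove [rtrm,eewt,hgwc] add [iuv,kbnt] -> 7 lines: ikqbr qqiln wphk iuv kbnt duwq kmr
Hunk 3: at line 1 remove [wphk,iuv] add [zcf] -> 6 lines: ikqbr qqiln zcf kbnt duwq kmr
Hunk 4: at line 4 remove [duwq] add [anl] -> 6 lines: ikqbr qqiln zcf kbnt anl kmr
Hunk 5: at line 1 remove [zcf,kbnt] add [dtv,lepxg,cdstq] -> 7 lines: ikqbr qqiln dtv lepxg cdstq anl kmr
Hunk 6: at line 2 remove [lepxg,cdstq] add [frlr] -> 6 lines: ikqbr qqiln dtv frlr anl kmr
Hunk 7: at line 3 remove [frlr,anl] add [glj,gdw,mfqe] -> 7 lines: ikqbr qqiln dtv glj gdw mfqe kmr
Final line count: 7

Answer: 7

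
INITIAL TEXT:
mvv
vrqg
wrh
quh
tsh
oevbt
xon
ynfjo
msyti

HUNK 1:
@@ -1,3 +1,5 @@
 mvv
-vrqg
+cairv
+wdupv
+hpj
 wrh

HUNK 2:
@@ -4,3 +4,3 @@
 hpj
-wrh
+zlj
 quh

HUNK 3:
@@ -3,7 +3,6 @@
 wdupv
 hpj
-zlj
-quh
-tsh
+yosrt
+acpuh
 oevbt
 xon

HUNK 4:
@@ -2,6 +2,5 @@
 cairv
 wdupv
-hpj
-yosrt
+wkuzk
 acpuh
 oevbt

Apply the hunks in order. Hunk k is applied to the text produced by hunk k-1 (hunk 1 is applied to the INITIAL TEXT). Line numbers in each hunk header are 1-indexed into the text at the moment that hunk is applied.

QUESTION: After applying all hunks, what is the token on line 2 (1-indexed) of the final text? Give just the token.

Hunk 1: at line 1 remove [vrqg] add [cairv,wdupv,hpj] -> 11 lines: mvv cairv wdupv hpj wrh quh tsh oevbt xon ynfjo msyti
Hunk 2: at line 4 remove [wrh] add [zlj] -> 11 lines: mvv cairv wdupv hpj zlj quh tsh oevbt xon ynfjo msyti
Hunk 3: at line 3 remove [zlj,quh,tsh] add [yosrt,acpuh] -> 10 lines: mvv cairv wdupv hpj yosrt acpuh oevbt xon ynfjo msyti
Hunk 4: at line 2 remove [hpj,yosrt] add [wkuzk] -> 9 lines: mvv cairv wdupv wkuzk acpuh oevbt xon ynfjo msyti
Final line 2: cairv

Answer: cairv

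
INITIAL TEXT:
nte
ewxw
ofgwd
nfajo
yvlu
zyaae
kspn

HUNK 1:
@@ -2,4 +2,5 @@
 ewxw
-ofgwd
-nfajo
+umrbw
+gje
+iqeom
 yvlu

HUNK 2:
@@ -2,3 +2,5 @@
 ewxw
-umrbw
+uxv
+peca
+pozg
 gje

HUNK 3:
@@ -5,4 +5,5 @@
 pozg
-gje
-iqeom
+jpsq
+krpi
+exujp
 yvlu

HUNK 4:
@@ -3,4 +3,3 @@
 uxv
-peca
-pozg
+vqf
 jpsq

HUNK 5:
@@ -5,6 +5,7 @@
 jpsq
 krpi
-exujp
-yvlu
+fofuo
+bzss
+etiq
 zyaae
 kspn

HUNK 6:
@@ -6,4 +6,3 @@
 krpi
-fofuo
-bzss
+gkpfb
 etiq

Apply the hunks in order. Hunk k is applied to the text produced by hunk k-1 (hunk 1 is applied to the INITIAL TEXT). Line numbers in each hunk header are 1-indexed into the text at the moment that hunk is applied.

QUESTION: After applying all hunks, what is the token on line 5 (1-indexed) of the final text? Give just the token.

Answer: jpsq

Derivation:
Hunk 1: at line 2 remove [ofgwd,nfajo] add [umrbw,gje,iqeom] -> 8 lines: nte ewxw umrbw gje iqeom yvlu zyaae kspn
Hunk 2: at line 2 remove [umrbw] add [uxv,peca,pozg] -> 10 lines: nte ewxw uxv peca pozg gje iqeom yvlu zyaae kspn
Hunk 3: at line 5 remove [gje,iqeom] add [jpsq,krpi,exujp] -> 11 lines: nte ewxw uxv peca pozg jpsq krpi exujp yvlu zyaae kspn
Hunk 4: at line 3 remove [peca,pozg] add [vqf] -> 10 lines: nte ewxw uxv vqf jpsq krpi exujp yvlu zyaae kspn
Hunk 5: at line 5 remove [exujp,yvlu] add [fofuo,bzss,etiq] -> 11 lines: nte ewxw uxv vqf jpsq krpi fofuo bzss etiq zyaae kspn
Hunk 6: at line 6 remove [fofuo,bzss] add [gkpfb] -> 10 lines: nte ewxw uxv vqf jpsq krpi gkpfb etiq zyaae kspn
Final line 5: jpsq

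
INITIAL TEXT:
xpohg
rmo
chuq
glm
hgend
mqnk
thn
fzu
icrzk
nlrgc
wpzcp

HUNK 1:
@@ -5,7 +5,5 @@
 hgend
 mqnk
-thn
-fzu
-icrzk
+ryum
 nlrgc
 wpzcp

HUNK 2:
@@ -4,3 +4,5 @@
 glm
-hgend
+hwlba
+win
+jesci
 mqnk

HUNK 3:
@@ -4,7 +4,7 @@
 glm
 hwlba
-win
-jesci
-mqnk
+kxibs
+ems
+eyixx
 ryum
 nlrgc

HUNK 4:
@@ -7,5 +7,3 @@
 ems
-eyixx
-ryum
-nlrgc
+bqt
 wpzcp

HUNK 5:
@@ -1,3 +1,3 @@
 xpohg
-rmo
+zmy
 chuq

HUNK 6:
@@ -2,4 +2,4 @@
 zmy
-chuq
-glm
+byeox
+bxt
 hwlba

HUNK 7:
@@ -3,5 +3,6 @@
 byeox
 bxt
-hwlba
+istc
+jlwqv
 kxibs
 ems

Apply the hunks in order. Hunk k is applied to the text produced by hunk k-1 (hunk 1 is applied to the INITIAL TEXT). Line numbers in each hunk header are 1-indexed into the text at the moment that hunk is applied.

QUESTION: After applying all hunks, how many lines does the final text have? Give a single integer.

Hunk 1: at line 5 remove [thn,fzu,icrzk] add [ryum] -> 9 lines: xpohg rmo chuq glm hgend mqnk ryum nlrgc wpzcp
Hunk 2: at line 4 remove [hgend] add [hwlba,win,jesci] -> 11 lines: xpohg rmo chuq glm hwlba win jesci mqnk ryum nlrgc wpzcp
Hunk 3: at line 4 remove [win,jesci,mqnk] add [kxibs,ems,eyixx] -> 11 lines: xpohg rmo chuq glm hwlba kxibs ems eyixx ryum nlrgc wpzcp
Hunk 4: at line 7 remove [eyixx,ryum,nlrgc] add [bqt] -> 9 lines: xpohg rmo chuq glm hwlba kxibs ems bqt wpzcp
Hunk 5: at line 1 remove [rmo] add [zmy] -> 9 lines: xpohg zmy chuq glm hwlba kxibs ems bqt wpzcp
Hunk 6: at line 2 remove [chuq,glm] add [byeox,bxt] -> 9 lines: xpohg zmy byeox bxt hwlba kxibs ems bqt wpzcp
Hunk 7: at line 3 remove [hwlba] add [istc,jlwqv] -> 10 lines: xpohg zmy byeox bxt istc jlwqv kxibs ems bqt wpzcp
Final line count: 10

Answer: 10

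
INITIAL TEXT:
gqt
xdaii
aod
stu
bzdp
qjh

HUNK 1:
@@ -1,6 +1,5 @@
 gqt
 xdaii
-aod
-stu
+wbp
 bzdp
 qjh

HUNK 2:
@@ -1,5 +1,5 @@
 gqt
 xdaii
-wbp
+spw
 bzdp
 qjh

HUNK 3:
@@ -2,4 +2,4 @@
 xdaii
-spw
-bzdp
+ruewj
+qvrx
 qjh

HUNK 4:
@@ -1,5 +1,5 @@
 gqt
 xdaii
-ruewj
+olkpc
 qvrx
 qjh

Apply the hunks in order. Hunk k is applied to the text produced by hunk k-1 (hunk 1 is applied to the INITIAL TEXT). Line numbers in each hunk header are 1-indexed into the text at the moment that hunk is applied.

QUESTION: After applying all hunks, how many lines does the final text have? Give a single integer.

Hunk 1: at line 1 remove [aod,stu] add [wbp] -> 5 lines: gqt xdaii wbp bzdp qjh
Hunk 2: at line 1 remove [wbp] add [spw] -> 5 lines: gqt xdaii spw bzdp qjh
Hunk 3: at line 2 remove [spw,bzdp] add [ruewj,qvrx] -> 5 lines: gqt xdaii ruewj qvrx qjh
Hunk 4: at line 1 remove [ruewj] add [olkpc] -> 5 lines: gqt xdaii olkpc qvrx qjh
Final line count: 5

Answer: 5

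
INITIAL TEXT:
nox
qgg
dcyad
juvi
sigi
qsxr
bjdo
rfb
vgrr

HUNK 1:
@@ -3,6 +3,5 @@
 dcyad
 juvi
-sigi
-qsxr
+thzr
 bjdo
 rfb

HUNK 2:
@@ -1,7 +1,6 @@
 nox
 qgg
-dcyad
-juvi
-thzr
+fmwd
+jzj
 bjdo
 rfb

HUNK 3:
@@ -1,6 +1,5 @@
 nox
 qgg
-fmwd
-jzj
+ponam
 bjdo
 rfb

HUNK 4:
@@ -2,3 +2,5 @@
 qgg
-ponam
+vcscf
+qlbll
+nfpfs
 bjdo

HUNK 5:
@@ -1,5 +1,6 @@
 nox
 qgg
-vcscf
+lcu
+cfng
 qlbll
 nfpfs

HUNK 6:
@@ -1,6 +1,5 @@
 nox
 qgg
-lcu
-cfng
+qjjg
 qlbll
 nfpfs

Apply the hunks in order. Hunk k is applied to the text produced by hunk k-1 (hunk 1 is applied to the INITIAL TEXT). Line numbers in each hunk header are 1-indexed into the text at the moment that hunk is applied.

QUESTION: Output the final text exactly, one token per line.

Hunk 1: at line 3 remove [sigi,qsxr] add [thzr] -> 8 lines: nox qgg dcyad juvi thzr bjdo rfb vgrr
Hunk 2: at line 1 remove [dcyad,juvi,thzr] add [fmwd,jzj] -> 7 lines: nox qgg fmwd jzj bjdo rfb vgrr
Hunk 3: at line 1 remove [fmwd,jzj] add [ponam] -> 6 lines: nox qgg ponam bjdo rfb vgrr
Hunk 4: at line 2 remove [ponam] add [vcscf,qlbll,nfpfs] -> 8 lines: nox qgg vcscf qlbll nfpfs bjdo rfb vgrr
Hunk 5: at line 1 remove [vcscf] add [lcu,cfng] -> 9 lines: nox qgg lcu cfng qlbll nfpfs bjdo rfb vgrr
Hunk 6: at line 1 remove [lcu,cfng] add [qjjg] -> 8 lines: nox qgg qjjg qlbll nfpfs bjdo rfb vgrr

Answer: nox
qgg
qjjg
qlbll
nfpfs
bjdo
rfb
vgrr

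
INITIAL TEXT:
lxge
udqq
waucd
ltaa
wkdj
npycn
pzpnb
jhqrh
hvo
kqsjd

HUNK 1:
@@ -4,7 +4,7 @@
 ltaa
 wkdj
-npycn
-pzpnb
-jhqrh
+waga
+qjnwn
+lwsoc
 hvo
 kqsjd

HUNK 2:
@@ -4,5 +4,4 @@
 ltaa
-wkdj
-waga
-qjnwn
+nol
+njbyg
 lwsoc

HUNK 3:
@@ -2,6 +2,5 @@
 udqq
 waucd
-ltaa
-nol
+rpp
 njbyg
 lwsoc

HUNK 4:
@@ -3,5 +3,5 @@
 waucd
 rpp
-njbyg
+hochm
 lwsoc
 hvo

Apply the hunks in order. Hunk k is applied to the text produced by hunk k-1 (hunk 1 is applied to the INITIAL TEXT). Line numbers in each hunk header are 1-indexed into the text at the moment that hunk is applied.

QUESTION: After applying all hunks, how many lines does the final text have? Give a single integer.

Hunk 1: at line 4 remove [npycn,pzpnb,jhqrh] add [waga,qjnwn,lwsoc] -> 10 lines: lxge udqq waucd ltaa wkdj waga qjnwn lwsoc hvo kqsjd
Hunk 2: at line 4 remove [wkdj,waga,qjnwn] add [nol,njbyg] -> 9 lines: lxge udqq waucd ltaa nol njbyg lwsoc hvo kqsjd
Hunk 3: at line 2 remove [ltaa,nol] add [rpp] -> 8 lines: lxge udqq waucd rpp njbyg lwsoc hvo kqsjd
Hunk 4: at line 3 remove [njbyg] add [hochm] -> 8 lines: lxge udqq waucd rpp hochm lwsoc hvo kqsjd
Final line count: 8

Answer: 8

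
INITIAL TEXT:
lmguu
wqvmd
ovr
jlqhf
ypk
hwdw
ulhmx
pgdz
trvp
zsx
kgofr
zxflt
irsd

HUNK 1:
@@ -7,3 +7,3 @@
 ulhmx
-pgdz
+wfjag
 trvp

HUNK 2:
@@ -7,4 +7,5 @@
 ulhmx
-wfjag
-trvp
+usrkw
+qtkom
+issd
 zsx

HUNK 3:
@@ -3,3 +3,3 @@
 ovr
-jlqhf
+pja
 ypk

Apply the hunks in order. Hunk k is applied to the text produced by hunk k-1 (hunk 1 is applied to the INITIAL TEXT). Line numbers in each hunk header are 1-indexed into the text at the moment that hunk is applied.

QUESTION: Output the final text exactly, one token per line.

Hunk 1: at line 7 remove [pgdz] add [wfjag] -> 13 lines: lmguu wqvmd ovr jlqhf ypk hwdw ulhmx wfjag trvp zsx kgofr zxflt irsd
Hunk 2: at line 7 remove [wfjag,trvp] add [usrkw,qtkom,issd] -> 14 lines: lmguu wqvmd ovr jlqhf ypk hwdw ulhmx usrkw qtkom issd zsx kgofr zxflt irsd
Hunk 3: at line 3 remove [jlqhf] add [pja] -> 14 lines: lmguu wqvmd ovr pja ypk hwdw ulhmx usrkw qtkom issd zsx kgofr zxflt irsd

Answer: lmguu
wqvmd
ovr
pja
ypk
hwdw
ulhmx
usrkw
qtkom
issd
zsx
kgofr
zxflt
irsd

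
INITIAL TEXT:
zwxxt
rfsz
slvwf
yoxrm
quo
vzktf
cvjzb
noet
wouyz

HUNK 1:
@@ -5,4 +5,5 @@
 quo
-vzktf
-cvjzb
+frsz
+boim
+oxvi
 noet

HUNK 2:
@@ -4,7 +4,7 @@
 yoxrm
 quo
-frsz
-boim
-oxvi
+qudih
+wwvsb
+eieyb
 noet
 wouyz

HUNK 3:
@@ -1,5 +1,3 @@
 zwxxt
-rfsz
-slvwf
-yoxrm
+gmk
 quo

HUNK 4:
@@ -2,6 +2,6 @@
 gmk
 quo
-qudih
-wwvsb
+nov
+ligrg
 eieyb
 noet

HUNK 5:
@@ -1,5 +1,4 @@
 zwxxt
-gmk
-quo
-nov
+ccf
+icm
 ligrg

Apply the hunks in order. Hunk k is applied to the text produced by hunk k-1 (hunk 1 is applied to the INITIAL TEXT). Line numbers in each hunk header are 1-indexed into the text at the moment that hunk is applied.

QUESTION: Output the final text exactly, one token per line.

Hunk 1: at line 5 remove [vzktf,cvjzb] add [frsz,boim,oxvi] -> 10 lines: zwxxt rfsz slvwf yoxrm quo frsz boim oxvi noet wouyz
Hunk 2: at line 4 remove [frsz,boim,oxvi] add [qudih,wwvsb,eieyb] -> 10 lines: zwxxt rfsz slvwf yoxrm quo qudih wwvsb eieyb noet wouyz
Hunk 3: at line 1 remove [rfsz,slvwf,yoxrm] add [gmk] -> 8 lines: zwxxt gmk quo qudih wwvsb eieyb noet wouyz
Hunk 4: at line 2 remove [qudih,wwvsb] add [nov,ligrg] -> 8 lines: zwxxt gmk quo nov ligrg eieyb noet wouyz
Hunk 5: at line 1 remove [gmk,quo,nov] add [ccf,icm] -> 7 lines: zwxxt ccf icm ligrg eieyb noet wouyz

Answer: zwxxt
ccf
icm
ligrg
eieyb
noet
wouyz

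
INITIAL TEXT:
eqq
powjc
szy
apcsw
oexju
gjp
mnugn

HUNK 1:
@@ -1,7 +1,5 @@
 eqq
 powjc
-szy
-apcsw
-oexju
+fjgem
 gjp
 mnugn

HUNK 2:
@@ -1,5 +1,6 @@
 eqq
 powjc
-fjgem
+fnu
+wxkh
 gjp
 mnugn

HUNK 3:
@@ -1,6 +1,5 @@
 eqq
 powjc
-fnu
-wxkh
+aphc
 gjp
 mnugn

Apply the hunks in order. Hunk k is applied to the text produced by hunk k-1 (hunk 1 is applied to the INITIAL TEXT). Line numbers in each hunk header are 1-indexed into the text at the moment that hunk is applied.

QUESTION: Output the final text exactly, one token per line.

Hunk 1: at line 1 remove [szy,apcsw,oexju] add [fjgem] -> 5 lines: eqq powjc fjgem gjp mnugn
Hunk 2: at line 1 remove [fjgem] add [fnu,wxkh] -> 6 lines: eqq powjc fnu wxkh gjp mnugn
Hunk 3: at line 1 remove [fnu,wxkh] add [aphc] -> 5 lines: eqq powjc aphc gjp mnugn

Answer: eqq
powjc
aphc
gjp
mnugn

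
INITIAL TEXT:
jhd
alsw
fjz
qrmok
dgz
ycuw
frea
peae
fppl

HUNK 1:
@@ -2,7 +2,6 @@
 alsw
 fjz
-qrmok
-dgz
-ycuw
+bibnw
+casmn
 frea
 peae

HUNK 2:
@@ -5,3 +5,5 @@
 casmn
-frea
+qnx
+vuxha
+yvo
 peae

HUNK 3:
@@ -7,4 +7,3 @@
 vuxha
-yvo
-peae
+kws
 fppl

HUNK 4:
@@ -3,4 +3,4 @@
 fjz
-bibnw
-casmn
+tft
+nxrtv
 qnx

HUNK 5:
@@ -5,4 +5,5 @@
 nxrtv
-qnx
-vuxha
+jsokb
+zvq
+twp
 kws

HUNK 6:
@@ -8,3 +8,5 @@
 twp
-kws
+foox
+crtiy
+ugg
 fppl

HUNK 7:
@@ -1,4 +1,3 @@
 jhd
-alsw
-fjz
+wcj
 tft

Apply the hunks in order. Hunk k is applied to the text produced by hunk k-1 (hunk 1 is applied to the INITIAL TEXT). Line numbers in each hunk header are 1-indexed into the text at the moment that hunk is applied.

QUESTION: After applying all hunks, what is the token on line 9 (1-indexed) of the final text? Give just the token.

Answer: crtiy

Derivation:
Hunk 1: at line 2 remove [qrmok,dgz,ycuw] add [bibnw,casmn] -> 8 lines: jhd alsw fjz bibnw casmn frea peae fppl
Hunk 2: at line 5 remove [frea] add [qnx,vuxha,yvo] -> 10 lines: jhd alsw fjz bibnw casmn qnx vuxha yvo peae fppl
Hunk 3: at line 7 remove [yvo,peae] add [kws] -> 9 lines: jhd alsw fjz bibnw casmn qnx vuxha kws fppl
Hunk 4: at line 3 remove [bibnw,casmn] add [tft,nxrtv] -> 9 lines: jhd alsw fjz tft nxrtv qnx vuxha kws fppl
Hunk 5: at line 5 remove [qnx,vuxha] add [jsokb,zvq,twp] -> 10 lines: jhd alsw fjz tft nxrtv jsokb zvq twp kws fppl
Hunk 6: at line 8 remove [kws] add [foox,crtiy,ugg] -> 12 lines: jhd alsw fjz tft nxrtv jsokb zvq twp foox crtiy ugg fppl
Hunk 7: at line 1 remove [alsw,fjz] add [wcj] -> 11 lines: jhd wcj tft nxrtv jsokb zvq twp foox crtiy ugg fppl
Final line 9: crtiy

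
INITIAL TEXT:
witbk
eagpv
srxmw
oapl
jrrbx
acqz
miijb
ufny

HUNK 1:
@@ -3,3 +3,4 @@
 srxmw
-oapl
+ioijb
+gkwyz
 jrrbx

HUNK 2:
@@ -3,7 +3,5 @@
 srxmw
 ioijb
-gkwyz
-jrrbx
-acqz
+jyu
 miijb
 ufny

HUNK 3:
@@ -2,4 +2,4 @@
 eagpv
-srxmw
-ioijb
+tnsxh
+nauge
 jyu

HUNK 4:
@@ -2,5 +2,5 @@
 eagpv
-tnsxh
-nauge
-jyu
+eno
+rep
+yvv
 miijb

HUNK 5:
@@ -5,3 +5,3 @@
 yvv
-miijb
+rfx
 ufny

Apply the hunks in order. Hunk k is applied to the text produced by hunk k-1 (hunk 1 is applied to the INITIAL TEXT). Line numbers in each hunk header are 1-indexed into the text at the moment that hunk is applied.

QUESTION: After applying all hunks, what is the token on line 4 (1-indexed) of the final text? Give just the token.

Hunk 1: at line 3 remove [oapl] add [ioijb,gkwyz] -> 9 lines: witbk eagpv srxmw ioijb gkwyz jrrbx acqz miijb ufny
Hunk 2: at line 3 remove [gkwyz,jrrbx,acqz] add [jyu] -> 7 lines: witbk eagpv srxmw ioijb jyu miijb ufny
Hunk 3: at line 2 remove [srxmw,ioijb] add [tnsxh,nauge] -> 7 lines: witbk eagpv tnsxh nauge jyu miijb ufny
Hunk 4: at line 2 remove [tnsxh,nauge,jyu] add [eno,rep,yvv] -> 7 lines: witbk eagpv eno rep yvv miijb ufny
Hunk 5: at line 5 remove [miijb] add [rfx] -> 7 lines: witbk eagpv eno rep yvv rfx ufny
Final line 4: rep

Answer: rep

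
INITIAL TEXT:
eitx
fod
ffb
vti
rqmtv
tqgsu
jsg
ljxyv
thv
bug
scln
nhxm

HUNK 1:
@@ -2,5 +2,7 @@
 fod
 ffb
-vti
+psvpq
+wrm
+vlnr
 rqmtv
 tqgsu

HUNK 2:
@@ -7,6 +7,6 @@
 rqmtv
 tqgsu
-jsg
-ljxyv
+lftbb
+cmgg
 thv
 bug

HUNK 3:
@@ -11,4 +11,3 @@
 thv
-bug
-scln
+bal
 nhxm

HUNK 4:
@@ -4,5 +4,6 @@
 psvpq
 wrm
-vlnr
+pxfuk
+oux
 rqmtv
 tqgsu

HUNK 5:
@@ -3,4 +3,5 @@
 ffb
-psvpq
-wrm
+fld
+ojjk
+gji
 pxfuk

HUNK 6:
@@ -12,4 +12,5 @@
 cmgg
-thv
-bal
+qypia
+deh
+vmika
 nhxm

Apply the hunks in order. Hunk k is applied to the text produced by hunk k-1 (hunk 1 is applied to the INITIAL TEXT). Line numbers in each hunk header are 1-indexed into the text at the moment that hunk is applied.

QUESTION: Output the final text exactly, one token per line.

Hunk 1: at line 2 remove [vti] add [psvpq,wrm,vlnr] -> 14 lines: eitx fod ffb psvpq wrm vlnr rqmtv tqgsu jsg ljxyv thv bug scln nhxm
Hunk 2: at line 7 remove [jsg,ljxyv] add [lftbb,cmgg] -> 14 lines: eitx fod ffb psvpq wrm vlnr rqmtv tqgsu lftbb cmgg thv bug scln nhxm
Hunk 3: at line 11 remove [bug,scln] add [bal] -> 13 lines: eitx fod ffb psvpq wrm vlnr rqmtv tqgsu lftbb cmgg thv bal nhxm
Hunk 4: at line 4 remove [vlnr] add [pxfuk,oux] -> 14 lines: eitx fod ffb psvpq wrm pxfuk oux rqmtv tqgsu lftbb cmgg thv bal nhxm
Hunk 5: at line 3 remove [psvpq,wrm] add [fld,ojjk,gji] -> 15 lines: eitx fod ffb fld ojjk gji pxfuk oux rqmtv tqgsu lftbb cmgg thv bal nhxm
Hunk 6: at line 12 remove [thv,bal] add [qypia,deh,vmika] -> 16 lines: eitx fod ffb fld ojjk gji pxfuk oux rqmtv tqgsu lftbb cmgg qypia deh vmika nhxm

Answer: eitx
fod
ffb
fld
ojjk
gji
pxfuk
oux
rqmtv
tqgsu
lftbb
cmgg
qypia
deh
vmika
nhxm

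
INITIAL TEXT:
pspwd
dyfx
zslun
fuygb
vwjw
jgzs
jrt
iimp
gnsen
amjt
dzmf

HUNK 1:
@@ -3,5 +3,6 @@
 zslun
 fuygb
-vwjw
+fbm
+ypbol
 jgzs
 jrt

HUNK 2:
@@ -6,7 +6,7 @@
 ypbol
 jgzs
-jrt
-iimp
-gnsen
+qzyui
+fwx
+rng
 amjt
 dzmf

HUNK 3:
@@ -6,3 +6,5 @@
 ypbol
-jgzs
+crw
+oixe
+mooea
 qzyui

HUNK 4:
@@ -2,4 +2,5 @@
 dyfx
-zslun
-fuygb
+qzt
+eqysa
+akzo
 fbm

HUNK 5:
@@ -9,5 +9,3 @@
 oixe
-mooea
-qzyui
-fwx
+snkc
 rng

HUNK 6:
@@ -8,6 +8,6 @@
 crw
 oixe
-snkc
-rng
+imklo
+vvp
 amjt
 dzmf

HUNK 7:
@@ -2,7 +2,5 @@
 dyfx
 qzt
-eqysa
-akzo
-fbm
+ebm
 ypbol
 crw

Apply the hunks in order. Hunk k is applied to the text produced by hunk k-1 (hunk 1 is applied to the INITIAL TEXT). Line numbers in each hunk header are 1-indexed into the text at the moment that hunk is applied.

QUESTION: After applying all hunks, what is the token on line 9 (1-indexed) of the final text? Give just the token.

Hunk 1: at line 3 remove [vwjw] add [fbm,ypbol] -> 12 lines: pspwd dyfx zslun fuygb fbm ypbol jgzs jrt iimp gnsen amjt dzmf
Hunk 2: at line 6 remove [jrt,iimp,gnsen] add [qzyui,fwx,rng] -> 12 lines: pspwd dyfx zslun fuygb fbm ypbol jgzs qzyui fwx rng amjt dzmf
Hunk 3: at line 6 remove [jgzs] add [crw,oixe,mooea] -> 14 lines: pspwd dyfx zslun fuygb fbm ypbol crw oixe mooea qzyui fwx rng amjt dzmf
Hunk 4: at line 2 remove [zslun,fuygb] add [qzt,eqysa,akzo] -> 15 lines: pspwd dyfx qzt eqysa akzo fbm ypbol crw oixe mooea qzyui fwx rng amjt dzmf
Hunk 5: at line 9 remove [mooea,qzyui,fwx] add [snkc] -> 13 lines: pspwd dyfx qzt eqysa akzo fbm ypbol crw oixe snkc rng amjt dzmf
Hunk 6: at line 8 remove [snkc,rng] add [imklo,vvp] -> 13 lines: pspwd dyfx qzt eqysa akzo fbm ypbol crw oixe imklo vvp amjt dzmf
Hunk 7: at line 2 remove [eqysa,akzo,fbm] add [ebm] -> 11 lines: pspwd dyfx qzt ebm ypbol crw oixe imklo vvp amjt dzmf
Final line 9: vvp

Answer: vvp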